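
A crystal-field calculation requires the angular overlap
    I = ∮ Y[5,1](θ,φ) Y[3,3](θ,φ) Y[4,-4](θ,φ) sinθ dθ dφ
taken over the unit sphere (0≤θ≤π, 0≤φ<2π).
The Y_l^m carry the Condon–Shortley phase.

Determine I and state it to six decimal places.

m-sum 0 ✓  L=12 even ✓  2≤4≤8 ✓
Π(2lᵢ+1) = 11×7×9 = 693
triangle coeff Δ(5,3,4) = 1/180180
Σ_t [1,3]: t=1:−1/576 t=2:+1/144 t=3:−1/576 = 1/288
(3j)²=20/1001 [(5 3 4; 0 0 0)], sign=+1
Σ_t [4,4]: t=4:+1/34560 = 1/34560
(3j)²=1/429 [(5 3 4; 1 3 -4)], sign=+1
⇒ 4πI² = 60/1859
I = (+1)√(60/1859/(4π)) = 0.05067935

0.050679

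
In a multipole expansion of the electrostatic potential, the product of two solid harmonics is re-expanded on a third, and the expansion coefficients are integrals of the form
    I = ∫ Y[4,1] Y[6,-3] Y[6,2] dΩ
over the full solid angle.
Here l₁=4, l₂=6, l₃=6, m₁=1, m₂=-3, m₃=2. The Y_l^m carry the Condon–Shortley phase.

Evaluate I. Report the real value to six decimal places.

m-sum 0 ✓  L=16 even ✓  2≤6≤10 ✓
Π(2lᵢ+1) = 9×13×13 = 1521
triangle coeff Δ(4,6,6) = 1/15315300
Σ_t [0,4]: t=0:+1/829440 t=1:−1/25920 t=2:+1/9216 t=3:−1/25920 t=4:+1/829440 = 7/207360
(3j)²=28/2431 [(4 6 6; 0 0 0)], sign=+1
Σ_t [0,3]: t=0:+1/103680 t=1:−1/34560 t=2:+1/120960 t=3:−1/5806080 = -13/1161216
(3j)²=65/5236 [(4 6 6; 1 -3 2)], sign=-1
⇒ 4πI² = 7605/34969
I = (-1)√(7605/34969/(4π)) = -0.13155370

-0.131554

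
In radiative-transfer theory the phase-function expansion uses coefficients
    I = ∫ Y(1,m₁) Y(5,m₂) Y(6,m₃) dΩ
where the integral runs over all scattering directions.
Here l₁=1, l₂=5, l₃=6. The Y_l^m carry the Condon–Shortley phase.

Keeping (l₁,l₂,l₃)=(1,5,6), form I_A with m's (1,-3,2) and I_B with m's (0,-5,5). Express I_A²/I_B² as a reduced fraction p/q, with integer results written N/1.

6/11

Same 1,5,6: normalisation and zero-m 3j drop out of the ratio.
A: Δ: 0! 2! 10! / 13! → 1/858; sum: t=0:+1/161280 = 1/161280; 3j²(1 5 6; 1 -3 2) = Δ·Π!·Σ² = 1/143  (sign +1)
B: Δ: 0! 2! 10! / 13! → 1/858; sum: t=0:+1/3628800 = 1/3628800; 3j²(1 5 6; 0 -5 5) = Δ·Π!·Σ² = 1/78  (sign -1)
I_A²/I_B² = (1/143)/(1/78) = 6/11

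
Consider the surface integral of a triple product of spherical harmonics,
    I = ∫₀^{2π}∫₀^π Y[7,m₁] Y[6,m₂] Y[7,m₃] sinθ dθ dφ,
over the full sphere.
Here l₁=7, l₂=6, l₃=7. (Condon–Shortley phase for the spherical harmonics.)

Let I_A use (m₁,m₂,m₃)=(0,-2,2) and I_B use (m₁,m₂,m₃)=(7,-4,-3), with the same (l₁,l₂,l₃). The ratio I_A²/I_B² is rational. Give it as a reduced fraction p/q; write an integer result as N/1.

Shared (l₁,l₂,l₃)=(7,6,7): N and (l;000)² cancel in I_A²/I_B².
A: Δ = 6!·8!·6!/21! = 1/2444321880; Racah Σ t=0..4: t=0:+1/174182400 t=1:−1/6220800 t=2:+1/1658880 t=3:−1/2488320 t=4:+1/24883200 = 1/11612160; ⇒ 3j(7 6 7; 0 -2 2)² = 150/46189, sgn -1
B: Δ = 6!·8!·6!/21! = 1/2444321880; Racah Σ t=0..0: t=0:+1/1393459200 = 1/1393459200; ⇒ 3j(7 6 7; 7 -4 -3)² = 15/1292, sgn +1
I_A²/I_B² = (150/46189)/(15/1292) = 40/143

40/143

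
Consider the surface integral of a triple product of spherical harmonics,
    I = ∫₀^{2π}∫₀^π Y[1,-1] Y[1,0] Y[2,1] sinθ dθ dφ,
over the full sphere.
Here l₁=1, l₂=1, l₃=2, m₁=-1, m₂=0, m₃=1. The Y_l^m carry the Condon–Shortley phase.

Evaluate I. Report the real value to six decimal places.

m-sum 0 ✓  L=4 even ✓  0≤2≤2 ✓
Π(2lᵢ+1) = 3×3×5 = 45
triangle coeff Δ(1,1,2) = 1/30
Σ_t [0,0]: t=0:+1/1 = 1/1
(3j)²=2/15 [(1 1 2; 0 0 0)], sign=+1
Σ_t [0,0]: t=0:+1/2 = 1/2
(3j)²=1/10 [(1 1 2; -1 0 1)], sign=-1
⇒ 4πI² = 3/5
I = (-1)√(3/5/(4π)) = -0.21850969

-0.218510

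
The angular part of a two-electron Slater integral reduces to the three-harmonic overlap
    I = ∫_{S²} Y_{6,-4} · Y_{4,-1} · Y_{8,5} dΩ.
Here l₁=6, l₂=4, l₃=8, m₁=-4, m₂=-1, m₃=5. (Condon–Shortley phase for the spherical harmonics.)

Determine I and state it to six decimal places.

-0.007283

Checks pass: Σm=0; 18 even; l₃=8∈[2,10].
(2·6+1)(2·4+1)(2·8+1) = 1989
Δ: 2! 10! 6! / 19! → 1/23279256
sum: t=0:+1/1658880 t=1:−1/518400 t=2:+1/1658880 = -1/1382400
3j²(6 4 8; 0 0 0) = Δ·Π!·Σ² = 504/46189  (sign -1)
sum: t=0:+1/261273600 t=1:−1/17418240 t=2:+1/19353600 = -1/522547200
3j²(6 4 8; -4 -1 5) = Δ·Π!·Σ² = 5/162792  (sign +1)
combine: 4πI² = 1989·504/46189·5/162792 = 45/67507
take √, sign -1: I = -0.00728328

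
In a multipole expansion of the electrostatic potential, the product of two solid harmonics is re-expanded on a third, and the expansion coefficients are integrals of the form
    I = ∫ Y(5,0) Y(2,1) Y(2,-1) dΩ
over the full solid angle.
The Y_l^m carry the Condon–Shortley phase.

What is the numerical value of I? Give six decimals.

|5−2|≤2≤5+2 violated ⇒ I = 0

0.000000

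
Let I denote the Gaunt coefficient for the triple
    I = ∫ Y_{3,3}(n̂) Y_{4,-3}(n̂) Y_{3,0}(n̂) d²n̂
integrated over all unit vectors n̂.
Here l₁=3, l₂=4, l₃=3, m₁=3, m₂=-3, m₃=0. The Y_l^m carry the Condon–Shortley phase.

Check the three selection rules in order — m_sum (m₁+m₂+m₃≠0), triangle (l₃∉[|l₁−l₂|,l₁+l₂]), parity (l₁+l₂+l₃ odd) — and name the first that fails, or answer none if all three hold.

none

m₁+m₂+m₃ = 3 − 3 + 0 = 0  ✓
triangle: |3−4|=1 ≤ l₃=3 ≤ 3+4=7  ✓
parity: l₁+l₂+l₃ = 10 is even  ✓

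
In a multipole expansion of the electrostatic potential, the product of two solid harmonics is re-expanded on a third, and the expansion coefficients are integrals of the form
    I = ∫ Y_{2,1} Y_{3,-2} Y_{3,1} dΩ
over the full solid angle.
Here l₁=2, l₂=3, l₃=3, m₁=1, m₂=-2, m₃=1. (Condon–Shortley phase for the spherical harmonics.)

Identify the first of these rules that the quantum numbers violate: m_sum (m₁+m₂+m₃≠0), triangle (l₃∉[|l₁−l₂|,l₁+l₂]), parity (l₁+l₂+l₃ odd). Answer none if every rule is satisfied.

m₁+m₂+m₃ = 1 − 2 + 1 = 0  ✓
triangle: |2−3|=1 ≤ l₃=3 ≤ 2+3=5  ✓
parity: l₁+l₂+l₃ = 8 is even  ✓

none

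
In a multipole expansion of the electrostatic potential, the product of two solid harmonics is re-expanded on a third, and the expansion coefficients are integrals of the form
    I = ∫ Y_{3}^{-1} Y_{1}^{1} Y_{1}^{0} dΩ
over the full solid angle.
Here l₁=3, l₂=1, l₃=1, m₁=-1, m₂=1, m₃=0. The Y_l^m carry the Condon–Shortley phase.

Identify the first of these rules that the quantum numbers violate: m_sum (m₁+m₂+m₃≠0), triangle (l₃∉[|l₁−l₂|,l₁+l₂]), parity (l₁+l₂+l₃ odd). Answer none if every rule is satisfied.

m₁+m₂+m₃ = -1 + 1 + 0 = 0  ✓
triangle: |3−1|=2 ≤ l₃=1 ≤ 3+1=4  ✗
parity: l₁+l₂+l₃ = 5 is odd

triangle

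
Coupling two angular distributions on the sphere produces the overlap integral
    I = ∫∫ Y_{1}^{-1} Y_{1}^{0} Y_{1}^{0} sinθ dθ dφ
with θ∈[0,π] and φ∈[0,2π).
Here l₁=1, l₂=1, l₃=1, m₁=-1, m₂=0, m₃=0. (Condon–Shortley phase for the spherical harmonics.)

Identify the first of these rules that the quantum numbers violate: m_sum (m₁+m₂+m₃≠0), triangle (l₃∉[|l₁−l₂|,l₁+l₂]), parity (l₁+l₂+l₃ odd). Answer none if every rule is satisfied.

m_sum

Σmᵢ = -1  ✗
l₃∈[|l₁−l₂|,l₁+l₂]=[0,2], have l₃=1
Σlᵢ = 3 ⇒ odd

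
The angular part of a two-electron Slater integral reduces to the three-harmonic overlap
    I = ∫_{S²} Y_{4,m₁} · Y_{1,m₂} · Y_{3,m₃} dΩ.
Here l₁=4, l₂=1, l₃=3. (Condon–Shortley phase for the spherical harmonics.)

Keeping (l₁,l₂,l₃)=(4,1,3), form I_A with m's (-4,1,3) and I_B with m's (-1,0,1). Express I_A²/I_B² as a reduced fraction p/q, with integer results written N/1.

Shared (l₁,l₂,l₃)=(4,1,3): N and (l;000)² cancel in I_A²/I_B².
A: Δ = 2!·6!·0!/9! = 1/252; Racah Σ t=2..2: t=2:+1/1440 = 1/1440; ⇒ 3j(4 1 3; -4 1 3)² = 1/9, sgn +1
B: Δ = 2!·6!·0!/9! = 1/252; Racah Σ t=1..1: t=1:−1/48 = -1/48; ⇒ 3j(4 1 3; -1 0 1)² = 5/84, sgn -1
I_A²/I_B² = (1/9)/(5/84) = 28/15

28/15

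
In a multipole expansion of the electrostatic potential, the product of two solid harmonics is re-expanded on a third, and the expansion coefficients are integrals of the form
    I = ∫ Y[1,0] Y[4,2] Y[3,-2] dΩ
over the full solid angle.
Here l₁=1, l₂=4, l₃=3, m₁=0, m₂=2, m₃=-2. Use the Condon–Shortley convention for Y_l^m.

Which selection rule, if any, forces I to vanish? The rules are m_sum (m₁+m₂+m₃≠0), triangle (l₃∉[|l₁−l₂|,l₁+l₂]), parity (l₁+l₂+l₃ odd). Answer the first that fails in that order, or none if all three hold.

none

Σmᵢ = 0  ✓
l₃∈[|l₁−l₂|,l₁+l₂]=[3,5], have l₃=3  ✓
Σlᵢ = 8 ⇒ even  ✓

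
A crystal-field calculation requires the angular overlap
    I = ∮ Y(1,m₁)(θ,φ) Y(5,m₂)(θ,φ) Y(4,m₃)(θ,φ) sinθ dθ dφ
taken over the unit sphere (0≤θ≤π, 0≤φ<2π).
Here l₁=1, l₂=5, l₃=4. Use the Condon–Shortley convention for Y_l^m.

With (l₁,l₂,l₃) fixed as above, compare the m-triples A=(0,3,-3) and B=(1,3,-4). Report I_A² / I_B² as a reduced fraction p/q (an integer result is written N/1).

16/1

Shared (l₁,l₂,l₃)=(1,5,4): N and (l;000)² cancel in I_A²/I_B².
A: Δ = 2!·0!·8!/11! = 1/495; Racah Σ t=1..1: t=1:−1/5040 = -1/5040; ⇒ 3j(1 5 4; 0 3 -3)² = 16/495, sgn +1
B: Δ = 2!·0!·8!/11! = 1/495; Racah Σ t=0..0: t=0:+1/80640 = 1/80640; ⇒ 3j(1 5 4; 1 3 -4)² = 1/495, sgn +1
I_A²/I_B² = (16/495)/(1/495) = 16/1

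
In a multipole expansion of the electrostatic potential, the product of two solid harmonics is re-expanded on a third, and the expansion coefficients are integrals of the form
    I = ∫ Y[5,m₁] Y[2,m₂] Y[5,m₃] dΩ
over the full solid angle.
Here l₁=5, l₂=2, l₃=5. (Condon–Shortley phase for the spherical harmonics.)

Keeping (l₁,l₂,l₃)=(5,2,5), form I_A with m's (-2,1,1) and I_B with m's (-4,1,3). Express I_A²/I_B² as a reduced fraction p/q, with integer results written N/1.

Same 5,2,5: normalisation and zero-m 3j drop out of the ratio.
A: Δ: 2! 8! 2! / 13! → 1/38610; sum: t=1:−1/2880 t=2:+1/1440 = 1/2880; 3j²(5 2 5; -2 1 1) = Δ·Π!·Σ² = 7/715  (sign +1)
B: Δ: 2! 8! 2! / 13! → 1/38610; sum: t=1:−1/80640 t=2:+1/10080 = 1/11520; 3j²(5 2 5; -4 1 3) = Δ·Π!·Σ² = 49/1430  (sign +1)
I_A²/I_B² = (7/715)/(49/1430) = 2/7

2/7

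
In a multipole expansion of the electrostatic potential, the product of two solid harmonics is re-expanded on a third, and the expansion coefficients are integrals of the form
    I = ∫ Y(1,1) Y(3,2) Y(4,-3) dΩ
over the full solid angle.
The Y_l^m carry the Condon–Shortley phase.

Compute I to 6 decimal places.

Rules hold: Σm=0, L=8 even, 2≤4≤4.
N = 3·7·9 = 189
Δ = 0!·2!·6!/9! = 1/252
Racah Σ t=0..0: t=0:+1/36 = 1/36
⇒ 3j(1 3 4; 0 0 0)² = 4/63, sgn +1
Racah Σ t=0..0: t=0:+1/240 = 1/240
⇒ 3j(1 3 4; 1 2 -3)² = 1/12, sgn -1
4πI² = N·(3j₀)²·(3jₘ)² = 1/1
I = -1·√(1/4π) = -0.28209479

-0.282095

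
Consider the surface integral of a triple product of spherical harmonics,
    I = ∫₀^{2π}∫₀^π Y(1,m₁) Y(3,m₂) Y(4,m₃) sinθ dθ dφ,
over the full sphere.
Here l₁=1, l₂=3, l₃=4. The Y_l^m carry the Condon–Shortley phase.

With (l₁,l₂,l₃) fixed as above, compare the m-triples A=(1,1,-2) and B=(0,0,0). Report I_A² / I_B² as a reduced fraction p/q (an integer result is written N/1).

15/16

Same 1,3,4: normalisation and zero-m 3j drop out of the ratio.
A: Δ: 0! 2! 6! / 9! → 1/252; sum: t=0:+1/96 = 1/96; 3j²(1 3 4; 1 1 -2) = Δ·Π!·Σ² = 5/84  (sign +1)
B: Δ: 0! 2! 6! / 9! → 1/252; sum: t=0:+1/36 = 1/36; 3j²(1 3 4; 0 0 0) = Δ·Π!·Σ² = 4/63  (sign +1)
I_A²/I_B² = (5/84)/(4/63) = 15/16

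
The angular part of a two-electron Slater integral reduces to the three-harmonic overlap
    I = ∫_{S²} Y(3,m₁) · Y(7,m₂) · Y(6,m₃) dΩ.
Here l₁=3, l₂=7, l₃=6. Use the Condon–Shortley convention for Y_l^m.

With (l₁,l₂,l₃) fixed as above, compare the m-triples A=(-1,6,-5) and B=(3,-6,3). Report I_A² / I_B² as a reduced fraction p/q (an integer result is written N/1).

l's match ⇒ only the (l;m) 3-j factors differ between A and B.
A: triangle coeff Δ(3,7,6) = 1/2042040; Σ_t [3,4]: t=3:−1/21772800 t=4:+1/17418240 = 1/87091200; (3j)²=11/14280 [(3 7 6; -1 6 -5)], sign=-1
B: triangle coeff Δ(3,7,6) = 1/2042040; Σ_t [0,0]: t=0:+1/17418240 = 1/17418240; (3j)²=15/952 [(3 7 6; 3 -6 3)], sign=-1
I_A²/I_B² = (11/14280)/(15/952) = 11/225

11/225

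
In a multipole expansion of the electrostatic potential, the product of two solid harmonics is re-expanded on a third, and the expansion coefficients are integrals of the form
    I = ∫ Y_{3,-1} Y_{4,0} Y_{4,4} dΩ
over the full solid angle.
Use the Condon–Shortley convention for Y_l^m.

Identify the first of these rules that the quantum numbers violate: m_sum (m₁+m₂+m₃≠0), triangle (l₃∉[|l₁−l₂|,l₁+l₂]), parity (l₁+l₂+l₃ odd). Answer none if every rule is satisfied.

m_sum

m₁+m₂+m₃ = -1 + 0 + 4 = 3  ✗
triangle: |3−4|=1 ≤ l₃=4 ≤ 3+4=7
parity: l₁+l₂+l₃ = 11 is odd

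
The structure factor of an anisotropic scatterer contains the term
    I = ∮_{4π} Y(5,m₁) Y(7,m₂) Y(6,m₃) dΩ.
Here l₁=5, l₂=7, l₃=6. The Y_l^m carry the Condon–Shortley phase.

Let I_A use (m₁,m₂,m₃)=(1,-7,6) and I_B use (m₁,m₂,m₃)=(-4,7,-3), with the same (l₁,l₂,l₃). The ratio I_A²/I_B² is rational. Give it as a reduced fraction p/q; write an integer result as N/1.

Shared (l₁,l₂,l₃)=(5,7,6): N and (l;000)² cancel in I_A²/I_B².
A: Δ = 6!·4!·8!/19! = 1/174594420; Racah Σ t=0..0: t=0:+1/696729600 = 1/696729600; ⇒ 3j(5 7 6; 1 -7 6)² = 11/1292, sgn +1
B: Δ = 6!·4!·8!/19! = 1/174594420; Racah Σ t=6..6: t=6:+1/174182400 = 1/174182400; ⇒ 3j(5 7 6; -4 7 -3)² = 21/1615, sgn -1
I_A²/I_B² = (11/1292)/(21/1615) = 55/84

55/84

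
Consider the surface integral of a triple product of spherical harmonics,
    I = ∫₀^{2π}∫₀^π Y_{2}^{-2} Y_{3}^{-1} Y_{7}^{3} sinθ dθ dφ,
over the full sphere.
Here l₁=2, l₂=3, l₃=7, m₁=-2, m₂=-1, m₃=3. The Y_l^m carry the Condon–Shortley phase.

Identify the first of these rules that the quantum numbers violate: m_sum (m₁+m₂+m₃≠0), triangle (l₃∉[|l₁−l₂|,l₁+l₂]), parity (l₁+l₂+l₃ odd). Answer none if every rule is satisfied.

Σmᵢ = 0  ✓
l₃∈[|l₁−l₂|,l₁+l₂]=[1,5], have l₃=7  ✗
Σlᵢ = 12 ⇒ even

triangle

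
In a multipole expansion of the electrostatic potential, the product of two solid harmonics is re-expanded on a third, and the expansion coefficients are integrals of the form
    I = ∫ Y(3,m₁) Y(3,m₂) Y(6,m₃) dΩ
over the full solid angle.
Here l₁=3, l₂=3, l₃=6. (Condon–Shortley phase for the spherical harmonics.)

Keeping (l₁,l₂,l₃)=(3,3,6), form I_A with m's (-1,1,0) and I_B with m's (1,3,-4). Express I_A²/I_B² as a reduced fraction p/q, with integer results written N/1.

l's match ⇒ only the (l;m) 3-j factors differ between A and B.
A: triangle coeff Δ(3,3,6) = 1/12012; Σ_t [0,0]: t=0:+1/2304 = 1/2304; (3j)²=75/4004 [(3 3 6; -1 1 0)], sign=+1
B: triangle coeff Δ(3,3,6) = 1/12012; Σ_t [0,0]: t=0:+1/34560 = 1/34560; (3j)²=5/286 [(3 3 6; 1 3 -4)], sign=+1
I_A²/I_B² = (75/4004)/(5/286) = 15/14

15/14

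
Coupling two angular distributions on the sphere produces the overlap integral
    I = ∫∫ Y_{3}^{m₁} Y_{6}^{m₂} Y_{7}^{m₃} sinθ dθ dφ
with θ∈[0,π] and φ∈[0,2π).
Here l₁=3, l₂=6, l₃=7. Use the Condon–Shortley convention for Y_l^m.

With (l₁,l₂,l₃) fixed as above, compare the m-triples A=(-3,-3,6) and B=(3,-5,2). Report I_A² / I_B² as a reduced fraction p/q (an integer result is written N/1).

l's match ⇒ only the (l;m) 3-j factors differ between A and B.
A: triangle coeff Δ(3,6,7) = 1/2042040; Σ_t [2,2]: t=2:+1/17418240 = 1/17418240; (3j)²=15/952 [(3 6 7; -3 -3 6)], sign=-1
B: triangle coeff Δ(3,6,7) = 1/2042040; Σ_t [0,0]: t=0:+1/17418240 = 1/17418240; (3j)²=25/12376 [(3 6 7; 3 -5 2)], sign=-1
I_A²/I_B² = (15/952)/(25/12376) = 39/5

39/5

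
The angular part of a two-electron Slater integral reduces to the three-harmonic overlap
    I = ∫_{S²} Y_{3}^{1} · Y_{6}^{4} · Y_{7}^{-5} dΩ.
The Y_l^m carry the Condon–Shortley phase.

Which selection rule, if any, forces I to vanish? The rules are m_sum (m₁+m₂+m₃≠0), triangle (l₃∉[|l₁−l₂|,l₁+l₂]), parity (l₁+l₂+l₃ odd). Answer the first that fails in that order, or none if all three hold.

none

Σmᵢ = 0  ✓
l₃∈[|l₁−l₂|,l₁+l₂]=[3,9], have l₃=7  ✓
Σlᵢ = 16 ⇒ even  ✓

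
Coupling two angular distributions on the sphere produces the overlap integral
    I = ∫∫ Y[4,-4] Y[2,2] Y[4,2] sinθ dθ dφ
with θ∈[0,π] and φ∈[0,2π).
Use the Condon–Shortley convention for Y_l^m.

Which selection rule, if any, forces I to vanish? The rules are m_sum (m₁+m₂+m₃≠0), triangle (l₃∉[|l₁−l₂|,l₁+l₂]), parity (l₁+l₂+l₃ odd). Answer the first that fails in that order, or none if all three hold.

none

Σmᵢ = 0  ✓
l₃∈[|l₁−l₂|,l₁+l₂]=[2,6], have l₃=4  ✓
Σlᵢ = 10 ⇒ even  ✓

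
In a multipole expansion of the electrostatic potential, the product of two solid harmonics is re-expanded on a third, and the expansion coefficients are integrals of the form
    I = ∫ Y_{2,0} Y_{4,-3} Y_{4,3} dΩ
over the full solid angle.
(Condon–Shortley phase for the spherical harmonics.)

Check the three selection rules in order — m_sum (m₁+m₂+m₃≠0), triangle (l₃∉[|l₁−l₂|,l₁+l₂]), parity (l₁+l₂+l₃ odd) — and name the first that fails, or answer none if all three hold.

azimuthal sum: 0 − 3 + 3 = 0  ✓
2 ≤ 4 ≤ 6 (triangle on l)  ✓
L = 2 + 4 + 4 = 10 (even)  ✓

none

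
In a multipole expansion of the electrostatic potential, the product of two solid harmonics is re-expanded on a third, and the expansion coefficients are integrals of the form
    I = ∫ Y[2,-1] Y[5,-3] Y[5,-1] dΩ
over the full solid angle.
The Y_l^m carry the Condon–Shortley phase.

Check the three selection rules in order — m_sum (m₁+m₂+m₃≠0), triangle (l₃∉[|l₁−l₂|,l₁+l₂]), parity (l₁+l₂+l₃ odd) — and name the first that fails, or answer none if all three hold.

m_sum

m₁+m₂+m₃ = -1 − 3 − 1 = -5  ✗
triangle: |2−5|=3 ≤ l₃=5 ≤ 2+5=7
parity: l₁+l₂+l₃ = 12 is even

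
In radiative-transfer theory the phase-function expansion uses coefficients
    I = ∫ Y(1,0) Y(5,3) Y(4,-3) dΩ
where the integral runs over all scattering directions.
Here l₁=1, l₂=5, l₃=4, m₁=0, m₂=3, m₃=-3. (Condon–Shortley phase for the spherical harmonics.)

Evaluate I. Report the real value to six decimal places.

m-sum 0 ✓  L=10 even ✓  4≤4≤6 ✓
Π(2lᵢ+1) = 3×11×9 = 297
triangle coeff Δ(1,5,4) = 1/495
Σ_t [1,1]: t=1:−1/576 = -1/576
(3j)²=5/99 [(1 5 4; 0 0 0)], sign=-1
Σ_t [1,1]: t=1:−1/5040 = -1/5040
(3j)²=16/495 [(1 5 4; 0 3 -3)], sign=+1
⇒ 4πI² = 16/33
I = (-1)√(16/33/(4π)) = -0.19642560

-0.196426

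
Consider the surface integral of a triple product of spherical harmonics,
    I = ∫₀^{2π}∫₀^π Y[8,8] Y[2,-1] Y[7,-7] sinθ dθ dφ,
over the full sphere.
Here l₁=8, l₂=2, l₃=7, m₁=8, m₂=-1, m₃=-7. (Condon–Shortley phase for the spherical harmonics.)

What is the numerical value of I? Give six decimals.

Σlᵢ=17 odd — θ-integrand is odd under cosθ→−cosθ; I=0

0.000000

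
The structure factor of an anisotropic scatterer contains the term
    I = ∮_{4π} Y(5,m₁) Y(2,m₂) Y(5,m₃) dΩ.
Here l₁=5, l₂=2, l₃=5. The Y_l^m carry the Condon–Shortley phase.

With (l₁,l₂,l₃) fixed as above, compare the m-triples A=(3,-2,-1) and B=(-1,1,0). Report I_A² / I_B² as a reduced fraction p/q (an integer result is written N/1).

112/5

Shared (l₁,l₂,l₃)=(5,2,5): N and (l;000)² cancel in I_A²/I_B².
A: Δ = 2!·8!·2!/13! = 1/38610; Racah Σ t=0..0: t=0:+1/5760 = 1/5760; ⇒ 3j(5 2 5; 3 -2 -1)² = 56/2145, sgn +1
B: Δ = 2!·8!·2!/13! = 1/38610; Racah Σ t=1..2: t=1:−1/1440 t=2:+1/1152 = 1/5760; ⇒ 3j(5 2 5; -1 1 0)² = 1/858, sgn -1
I_A²/I_B² = (56/2145)/(1/858) = 112/5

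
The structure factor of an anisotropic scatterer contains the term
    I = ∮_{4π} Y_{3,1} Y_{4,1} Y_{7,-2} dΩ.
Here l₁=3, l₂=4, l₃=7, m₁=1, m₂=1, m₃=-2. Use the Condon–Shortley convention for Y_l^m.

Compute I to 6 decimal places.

0.239176

Rules hold: Σm=0, L=14 even, 1≤7≤7.
N = 7·9·15 = 945
Δ = 0!·6!·8!/15! = 1/45045
Racah Σ t=0..0: t=0:+1/20736 = 1/20736
⇒ 3j(3 4 7; 0 0 0)² = 35/1287, sgn -1
Racah Σ t=0..0: t=0:+1/34560 = 1/34560
⇒ 3j(3 4 7; 1 1 -2)² = 4/143, sgn -1
4πI² = N·(3j₀)²·(3jₘ)² = 14700/20449
I = +1·√(0.718862/4π) = 0.23917605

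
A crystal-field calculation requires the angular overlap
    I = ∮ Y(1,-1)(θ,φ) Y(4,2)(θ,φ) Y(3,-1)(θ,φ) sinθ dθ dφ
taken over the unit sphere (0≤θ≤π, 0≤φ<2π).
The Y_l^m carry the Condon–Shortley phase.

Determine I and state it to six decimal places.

m-sum 0 ✓  L=8 even ✓  3≤3≤5 ✓
Π(2lᵢ+1) = 3×9×7 = 189
triangle coeff Δ(1,4,3) = 1/252
Σ_t [1,1]: t=1:−1/36 = -1/36
(3j)²=4/63 [(1 4 3; 0 0 0)], sign=+1
Σ_t [2,2]: t=2:+1/96 = 1/96
(3j)²=5/84 [(1 4 3; -1 2 -1)], sign=+1
⇒ 4πI² = 5/7
I = (+1)√(5/7/(4π)) = 0.23841361

0.238414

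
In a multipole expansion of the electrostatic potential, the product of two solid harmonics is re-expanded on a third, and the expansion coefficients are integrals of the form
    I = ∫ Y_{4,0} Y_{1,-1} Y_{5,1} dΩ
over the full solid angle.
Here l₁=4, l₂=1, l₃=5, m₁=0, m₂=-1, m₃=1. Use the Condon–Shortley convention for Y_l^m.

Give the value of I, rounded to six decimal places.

Rules hold: Σm=0, L=10 even, 3≤5≤5.
N = 9·3·11 = 297
Δ = 0!·8!·2!/11! = 1/495
Racah Σ t=0..0: t=0:+1/576 = 1/576
⇒ 3j(4 1 5; 0 0 0)² = 5/99, sgn -1
Racah Σ t=0..0: t=0:+1/1152 = 1/1152
⇒ 3j(4 1 5; 0 -1 1)² = 1/33, sgn +1
4πI² = N·(3j₀)²·(3jₘ)² = 5/11
I = -1·√(0.454545/4π) = -0.19018827

-0.190188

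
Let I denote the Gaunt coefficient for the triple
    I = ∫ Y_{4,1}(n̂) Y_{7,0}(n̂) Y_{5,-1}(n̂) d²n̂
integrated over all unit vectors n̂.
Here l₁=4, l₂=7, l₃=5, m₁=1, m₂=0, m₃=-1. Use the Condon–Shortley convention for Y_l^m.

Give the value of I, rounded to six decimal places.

Checks pass: Σm=0; 16 even; l₃=5∈[3,11].
(2·4+1)(2·7+1)(2·5+1) = 1485
Δ: 6! 2! 8! / 17! → 1/6126120
sum: t=2:+1/69120 t=3:−1/20736 t=4:+1/69120 = -1/51840
3j²(4 7 5; 0 0 0) = Δ·Π!·Σ² = 280/21879  (sign +1)
sum: t=1:−1/345600 t=2:+1/34560 t=3:−1/41472 = 1/518400
3j²(4 7 5; 1 0 -1) = Δ·Π!·Σ² = 7/36465  (sign +1)
combine: 4πI² = 1485·280/21879·7/36465 = 1960/537251
take √, sign +1: I = 0.01703862

0.017039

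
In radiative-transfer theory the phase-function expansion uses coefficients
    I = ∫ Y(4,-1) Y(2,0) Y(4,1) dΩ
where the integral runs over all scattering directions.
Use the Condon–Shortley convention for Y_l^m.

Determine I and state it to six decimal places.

-0.139264

m-sum 0 ✓  L=10 even ✓  2≤4≤6 ✓
Π(2lᵢ+1) = 9×5×9 = 405
triangle coeff Δ(4,2,4) = 1/13860
Σ_t [0,2]: t=0:+1/192 t=1:−1/36 t=2:+1/192 = -5/288
(3j)²=20/693 [(4 2 4; 0 0 0)], sign=-1
Σ_t [0,2]: t=0:+1/480 t=1:−1/48 t=2:+1/144 = -17/1440
(3j)²=289/13860 [(4 2 4; -1 0 1)], sign=+1
⇒ 4πI² = 1445/5929
I = (-1)√(1445/5929/(4π)) = -0.13926381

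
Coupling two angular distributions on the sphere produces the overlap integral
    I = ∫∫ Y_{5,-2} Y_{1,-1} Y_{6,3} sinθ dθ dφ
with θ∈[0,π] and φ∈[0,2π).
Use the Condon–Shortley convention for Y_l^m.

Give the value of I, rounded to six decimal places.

Rules hold: Σm=0, L=12 even, 4≤6≤6.
N = 11·3·13 = 429
Δ = 0!·10!·2!/13! = 1/858
Racah Σ t=0..0: t=0:+1/14400 = 1/14400
⇒ 3j(5 1 6; 0 0 0)² = 6/143, sgn +1
Racah Σ t=0..0: t=0:+1/60480 = 1/60480
⇒ 3j(5 1 6; -2 -1 3)² = 6/143, sgn -1
4πI² = N·(3j₀)²·(3jₘ)² = 108/143
I = -1·√(0.755245/4π) = -0.24515397

-0.245154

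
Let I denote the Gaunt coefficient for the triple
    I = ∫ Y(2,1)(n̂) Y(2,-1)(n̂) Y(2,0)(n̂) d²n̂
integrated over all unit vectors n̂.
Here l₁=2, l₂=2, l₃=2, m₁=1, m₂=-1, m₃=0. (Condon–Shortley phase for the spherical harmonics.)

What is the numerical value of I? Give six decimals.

m-sum 0 ✓  L=6 even ✓  0≤2≤4 ✓
Π(2lᵢ+1) = 5×5×5 = 125
triangle coeff Δ(2,2,2) = 1/630
Σ_t [0,2]: t=0:+1/8 t=1:−1/1 t=2:+1/8 = -3/4
(3j)²=2/35 [(2 2 2; 0 0 0)], sign=-1
Σ_t [0,1]: t=0:+1/2 t=1:−1/4 = 1/4
(3j)²=1/70 [(2 2 2; 1 -1 0)], sign=+1
⇒ 4πI² = 5/49
I = (-1)√(5/49/(4π)) = -0.09011188

-0.090112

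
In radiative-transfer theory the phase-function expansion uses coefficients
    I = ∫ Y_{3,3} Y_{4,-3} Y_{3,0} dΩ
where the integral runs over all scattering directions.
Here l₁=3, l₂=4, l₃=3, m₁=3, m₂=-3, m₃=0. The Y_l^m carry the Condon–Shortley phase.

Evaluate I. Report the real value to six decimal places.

m-sum 0 ✓  L=10 even ✓  1≤3≤7 ✓
Π(2lᵢ+1) = 7×9×7 = 441
triangle coeff Δ(3,4,3) = 1/34650
Σ_t [1,3]: t=1:−1/72 t=2:+1/16 t=3:−1/72 = 5/144
(3j)²=2/77 [(3 4 3; 0 0 0)], sign=-1
Σ_t [0,0]: t=0:+1/288 = 1/288
(3j)²=1/22 [(3 4 3; 3 -3 0)], sign=-1
⇒ 4πI² = 63/121
I = (+1)√(63/121/(4π)) = 0.20355073

0.203551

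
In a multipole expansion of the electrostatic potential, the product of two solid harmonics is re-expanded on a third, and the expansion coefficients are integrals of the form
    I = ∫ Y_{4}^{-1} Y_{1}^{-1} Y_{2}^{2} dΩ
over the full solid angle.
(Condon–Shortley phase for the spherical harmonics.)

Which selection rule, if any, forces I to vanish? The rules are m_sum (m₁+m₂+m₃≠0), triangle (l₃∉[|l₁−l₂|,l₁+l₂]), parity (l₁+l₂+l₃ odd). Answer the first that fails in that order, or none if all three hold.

triangle

azimuthal sum: -1 − 1 + 2 = 0  ✓
3 ≤ 2 ≤ 5 (triangle on l)  ✗
L = 4 + 1 + 2 = 7 (odd)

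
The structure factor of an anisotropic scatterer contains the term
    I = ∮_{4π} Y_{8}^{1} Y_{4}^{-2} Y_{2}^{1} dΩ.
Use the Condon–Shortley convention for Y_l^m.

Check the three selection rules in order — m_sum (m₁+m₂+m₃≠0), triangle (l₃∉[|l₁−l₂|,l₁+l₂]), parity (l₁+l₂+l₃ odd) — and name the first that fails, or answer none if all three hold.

triangle

m₁+m₂+m₃ = 1 − 2 + 1 = 0  ✓
triangle: |8−4|=4 ≤ l₃=2 ≤ 8+4=12  ✗
parity: l₁+l₂+l₃ = 14 is even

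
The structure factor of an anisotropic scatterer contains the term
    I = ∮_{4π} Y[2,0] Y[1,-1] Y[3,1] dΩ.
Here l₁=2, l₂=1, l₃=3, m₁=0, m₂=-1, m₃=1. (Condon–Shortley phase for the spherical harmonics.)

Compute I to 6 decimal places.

-0.202301

Checks pass: Σm=0; 6 even; l₃=3∈[1,3].
(2·2+1)(2·1+1)(2·3+1) = 105
Δ: 0! 4! 2! / 7! → 1/105
sum: t=0:+1/4 = 1/4
3j²(2 1 3; 0 0 0) = Δ·Π!·Σ² = 3/35  (sign -1)
sum: t=0:+1/8 = 1/8
3j²(2 1 3; 0 -1 1) = Δ·Π!·Σ² = 2/35  (sign +1)
combine: 4πI² = 105·3/35·2/35 = 18/35
take √, sign -1: I = -0.20230066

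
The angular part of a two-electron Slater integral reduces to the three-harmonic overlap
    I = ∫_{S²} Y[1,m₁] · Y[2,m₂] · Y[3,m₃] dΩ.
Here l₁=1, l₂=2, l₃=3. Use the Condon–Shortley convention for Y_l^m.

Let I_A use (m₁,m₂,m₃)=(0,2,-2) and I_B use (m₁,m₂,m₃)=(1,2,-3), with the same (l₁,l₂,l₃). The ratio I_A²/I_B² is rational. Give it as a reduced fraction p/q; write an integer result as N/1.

Shared (l₁,l₂,l₃)=(1,2,3): N and (l;000)² cancel in I_A²/I_B².
A: Δ = 0!·2!·4!/7! = 1/105; Racah Σ t=0..0: t=0:+1/24 = 1/24; ⇒ 3j(1 2 3; 0 2 -2)² = 1/21, sgn -1
B: Δ = 0!·2!·4!/7! = 1/105; Racah Σ t=0..0: t=0:+1/48 = 1/48; ⇒ 3j(1 2 3; 1 2 -3)² = 1/7, sgn +1
I_A²/I_B² = (1/21)/(1/7) = 1/3

1/3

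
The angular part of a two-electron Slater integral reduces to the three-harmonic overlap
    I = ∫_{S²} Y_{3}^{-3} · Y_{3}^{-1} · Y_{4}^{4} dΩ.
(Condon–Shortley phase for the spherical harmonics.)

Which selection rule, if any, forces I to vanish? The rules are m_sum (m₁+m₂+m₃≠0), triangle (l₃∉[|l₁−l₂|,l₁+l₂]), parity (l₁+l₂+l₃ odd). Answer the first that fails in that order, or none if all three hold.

m₁+m₂+m₃ = -3 − 1 + 4 = 0  ✓
triangle: |3−3|=0 ≤ l₃=4 ≤ 3+3=6  ✓
parity: l₁+l₂+l₃ = 10 is even  ✓

none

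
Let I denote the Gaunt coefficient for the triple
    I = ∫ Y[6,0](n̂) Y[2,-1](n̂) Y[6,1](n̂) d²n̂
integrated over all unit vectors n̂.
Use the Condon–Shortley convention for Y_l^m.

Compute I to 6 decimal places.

-0.030344

m-sum 0 ✓  L=14 even ✓  4≤6≤8 ✓
Π(2lᵢ+1) = 13×5×13 = 845
triangle coeff Δ(6,2,6) = 1/90090
Σ_t [0,2]: t=0:+1/69120 t=1:−1/14400 t=2:+1/69120 = -7/172800
(3j)²=14/715 [(6 2 6; 0 0 0)], sign=-1
Σ_t [0,1]: t=0:+1/34560 t=1:−1/28800 = -1/172800
(3j)²=1/1430 [(6 2 6; 0 -1 1)], sign=+1
⇒ 4πI² = 7/605
I = (-1)√(7/605/(4π)) = -0.03034355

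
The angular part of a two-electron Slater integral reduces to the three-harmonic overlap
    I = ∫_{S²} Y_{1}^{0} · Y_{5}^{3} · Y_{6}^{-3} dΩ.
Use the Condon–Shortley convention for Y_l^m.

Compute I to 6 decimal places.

Checks pass: Σm=0; 12 even; l₃=6∈[4,6].
(2·1+1)(2·5+1)(2·6+1) = 429
Δ: 0! 2! 10! / 13! → 1/858
sum: t=0:+1/14400 = 1/14400
3j²(1 5 6; 0 0 0) = Δ·Π!·Σ² = 6/143  (sign +1)
sum: t=0:+1/80640 = 1/80640
3j²(1 5 6; 0 3 -3) = Δ·Π!·Σ² = 9/286  (sign -1)
combine: 4πI² = 429·6/143·9/286 = 81/143
take √, sign -1: I = -0.21230956

-0.212310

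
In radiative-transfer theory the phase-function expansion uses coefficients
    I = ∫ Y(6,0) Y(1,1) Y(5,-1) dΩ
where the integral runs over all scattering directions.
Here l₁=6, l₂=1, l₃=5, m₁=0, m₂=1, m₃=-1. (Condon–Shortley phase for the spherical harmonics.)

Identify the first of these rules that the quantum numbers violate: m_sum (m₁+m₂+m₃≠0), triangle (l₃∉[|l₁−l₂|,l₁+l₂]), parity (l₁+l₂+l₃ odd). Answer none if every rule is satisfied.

azimuthal sum: 0 + 1 − 1 = 0  ✓
5 ≤ 5 ≤ 7 (triangle on l)  ✓
L = 6 + 1 + 5 = 12 (even)  ✓

none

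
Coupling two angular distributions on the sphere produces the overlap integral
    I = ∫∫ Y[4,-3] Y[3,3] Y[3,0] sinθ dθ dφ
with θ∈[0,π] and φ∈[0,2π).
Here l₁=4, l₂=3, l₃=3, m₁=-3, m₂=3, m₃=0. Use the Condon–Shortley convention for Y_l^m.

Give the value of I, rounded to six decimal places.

Rules hold: Σm=0, L=10 even, 1≤3≤7.
N = 9·7·7 = 441
Δ = 4!·4!·2!/11! = 1/34650
Racah Σ t=1..3: t=1:−1/72 t=2:+1/16 t=3:−1/72 = 5/144
⇒ 3j(4 3 3; 0 0 0)² = 2/77, sgn -1
Racah Σ t=4..4: t=4:+1/288 = 1/288
⇒ 3j(4 3 3; -3 3 0)² = 1/22, sgn -1
4πI² = N·(3j₀)²·(3jₘ)² = 63/121
I = +1·√(0.520661/4π) = 0.20355073

0.203551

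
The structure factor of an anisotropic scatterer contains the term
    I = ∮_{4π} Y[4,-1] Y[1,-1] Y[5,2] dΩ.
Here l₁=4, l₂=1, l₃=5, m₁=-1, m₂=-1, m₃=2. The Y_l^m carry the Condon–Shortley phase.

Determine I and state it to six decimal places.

0.225034

Rules hold: Σm=0, L=10 even, 3≤5≤5.
N = 9·3·11 = 297
Δ = 0!·8!·2!/11! = 1/495
Racah Σ t=0..0: t=0:+1/576 = 1/576
⇒ 3j(4 1 5; 0 0 0)² = 5/99, sgn -1
Racah Σ t=0..0: t=0:+1/1440 = 1/1440
⇒ 3j(4 1 5; -1 -1 2)² = 7/165, sgn -1
4πI² = N·(3j₀)²·(3jₘ)² = 7/11
I = +1·√(0.636364/4π) = 0.22503380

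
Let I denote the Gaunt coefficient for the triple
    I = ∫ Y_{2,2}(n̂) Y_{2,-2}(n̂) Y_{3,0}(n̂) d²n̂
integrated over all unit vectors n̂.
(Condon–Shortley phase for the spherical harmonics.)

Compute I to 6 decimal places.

Σlᵢ=7 odd — θ-integrand is odd under cosθ→−cosθ; I=0

0.000000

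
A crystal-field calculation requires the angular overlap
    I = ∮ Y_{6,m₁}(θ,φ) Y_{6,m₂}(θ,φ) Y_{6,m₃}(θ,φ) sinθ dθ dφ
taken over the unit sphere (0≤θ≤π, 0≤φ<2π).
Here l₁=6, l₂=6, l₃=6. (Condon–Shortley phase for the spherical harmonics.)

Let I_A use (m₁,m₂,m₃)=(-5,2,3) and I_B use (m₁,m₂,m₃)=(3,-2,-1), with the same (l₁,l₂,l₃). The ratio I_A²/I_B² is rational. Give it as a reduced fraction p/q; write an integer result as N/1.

Shared (l₁,l₂,l₃)=(6,6,6): N and (l;000)² cancel in I_A²/I_B².
A: Δ = 6!·6!·6!/19! = 1/325909584; Racah Σ t=5..6: t=5:−1/3110400 t=6:+1/4147200 = -1/12441600; ⇒ 3j(6 6 6; -5 2 3)² = 7/4199, sgn +1
B: Δ = 6!·6!·6!/19! = 1/325909584; Racah Σ t=0..3: t=0:+1/1244160 t=1:−1/207360 t=2:+1/276480 t=3:−1/3110400 = -1/1382400; ⇒ 3j(6 6 6; 3 -2 -1)² = 189/92378, sgn +1
I_A²/I_B² = (7/4199)/(189/92378) = 22/27

22/27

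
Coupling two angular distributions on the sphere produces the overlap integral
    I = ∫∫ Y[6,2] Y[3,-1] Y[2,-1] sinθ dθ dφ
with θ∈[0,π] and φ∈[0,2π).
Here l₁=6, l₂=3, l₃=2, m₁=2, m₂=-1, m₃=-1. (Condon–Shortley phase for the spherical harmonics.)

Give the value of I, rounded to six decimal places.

|6−3|≤2≤6+3 violated ⇒ I = 0

0.000000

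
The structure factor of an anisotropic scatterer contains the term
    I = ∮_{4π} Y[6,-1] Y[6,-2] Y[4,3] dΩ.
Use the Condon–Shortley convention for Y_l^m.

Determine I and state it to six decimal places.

m-sum 0 ✓  L=16 even ✓  0≤4≤12 ✓
Π(2lᵢ+1) = 13×13×9 = 1521
triangle coeff Δ(6,6,4) = 1/15315300
Σ_t [2,6]: t=2:+1/829440 t=3:−1/25920 t=4:+1/9216 t=5:−1/25920 t=6:+1/829440 = 7/207360
(3j)²=28/2431 [(6 6 4; 0 0 0)], sign=+1
Σ_t [3,4]: t=3:−1/103680 t=4:+1/82944 = 1/414720
(3j)²=49/43758 [(6 6 4; -1 -2 3)], sign=-1
⇒ 4πI² = 686/34969
I = (-1)√(686/34969/(4π)) = -0.03951077

-0.039511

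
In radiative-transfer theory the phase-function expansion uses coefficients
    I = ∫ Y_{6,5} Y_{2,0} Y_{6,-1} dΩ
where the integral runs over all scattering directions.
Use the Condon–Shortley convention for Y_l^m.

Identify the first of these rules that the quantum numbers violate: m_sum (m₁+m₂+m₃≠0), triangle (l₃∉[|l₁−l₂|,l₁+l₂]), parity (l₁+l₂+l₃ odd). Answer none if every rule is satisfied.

Σmᵢ = 4  ✗
l₃∈[|l₁−l₂|,l₁+l₂]=[4,8], have l₃=6
Σlᵢ = 14 ⇒ even

m_sum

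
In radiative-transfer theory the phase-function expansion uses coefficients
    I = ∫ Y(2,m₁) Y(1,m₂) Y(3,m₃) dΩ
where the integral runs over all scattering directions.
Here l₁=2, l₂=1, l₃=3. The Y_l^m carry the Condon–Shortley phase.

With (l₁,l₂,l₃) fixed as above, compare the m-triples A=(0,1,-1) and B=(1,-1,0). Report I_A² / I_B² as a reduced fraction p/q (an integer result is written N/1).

l's match ⇒ only the (l;m) 3-j factors differ between A and B.
A: triangle coeff Δ(2,1,3) = 1/105; Σ_t [0,0]: t=0:+1/8 = 1/8; (3j)²=2/35 [(2 1 3; 0 1 -1)], sign=+1
B: triangle coeff Δ(2,1,3) = 1/105; Σ_t [0,0]: t=0:+1/12 = 1/12; (3j)²=1/35 [(2 1 3; 1 -1 0)], sign=-1
I_A²/I_B² = (2/35)/(1/35) = 2/1

2/1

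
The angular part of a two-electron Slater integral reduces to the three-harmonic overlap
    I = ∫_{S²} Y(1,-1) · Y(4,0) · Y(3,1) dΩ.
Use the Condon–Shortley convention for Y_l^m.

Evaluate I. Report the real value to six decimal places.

0.150786

Checks pass: Σm=0; 8 even; l₃=3∈[3,5].
(2·1+1)(2·4+1)(2·3+1) = 189
Δ: 2! 0! 6! / 9! → 1/252
sum: t=1:−1/36 = -1/36
3j²(1 4 3; 0 0 0) = Δ·Π!·Σ² = 4/63  (sign +1)
sum: t=2:+1/96 = 1/96
3j²(1 4 3; -1 0 1) = Δ·Π!·Σ² = 1/42  (sign +1)
combine: 4πI² = 189·4/63·1/42 = 2/7
take √, sign +1: I = 0.15078601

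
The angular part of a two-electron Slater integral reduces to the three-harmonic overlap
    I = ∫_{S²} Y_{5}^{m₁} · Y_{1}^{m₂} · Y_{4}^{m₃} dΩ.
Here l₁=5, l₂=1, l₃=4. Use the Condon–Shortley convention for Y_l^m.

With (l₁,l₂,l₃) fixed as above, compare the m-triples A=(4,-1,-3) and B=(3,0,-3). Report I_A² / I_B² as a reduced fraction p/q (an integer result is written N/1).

9/4

Same 5,1,4: normalisation and zero-m 3j drop out of the ratio.
A: Δ: 2! 8! 0! / 11! → 1/495; sum: t=0:+1/10080 = 1/10080; 3j²(5 1 4; 4 -1 -3) = Δ·Π!·Σ² = 4/55  (sign -1)
B: Δ: 2! 8! 0! / 11! → 1/495; sum: t=1:−1/5040 = -1/5040; 3j²(5 1 4; 3 0 -3) = Δ·Π!·Σ² = 16/495  (sign +1)
I_A²/I_B² = (4/55)/(16/495) = 9/4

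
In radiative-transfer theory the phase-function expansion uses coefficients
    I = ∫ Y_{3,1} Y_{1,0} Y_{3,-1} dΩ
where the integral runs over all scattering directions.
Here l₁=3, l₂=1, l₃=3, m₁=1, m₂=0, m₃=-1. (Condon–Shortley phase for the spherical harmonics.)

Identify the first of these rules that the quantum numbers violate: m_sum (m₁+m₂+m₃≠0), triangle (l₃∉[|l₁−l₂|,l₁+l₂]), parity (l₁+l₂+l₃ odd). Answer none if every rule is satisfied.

m₁+m₂+m₃ = 1 + 0 − 1 = 0  ✓
triangle: |3−1|=2 ≤ l₃=3 ≤ 3+1=4  ✓
parity: l₁+l₂+l₃ = 7 is odd  ✗

parity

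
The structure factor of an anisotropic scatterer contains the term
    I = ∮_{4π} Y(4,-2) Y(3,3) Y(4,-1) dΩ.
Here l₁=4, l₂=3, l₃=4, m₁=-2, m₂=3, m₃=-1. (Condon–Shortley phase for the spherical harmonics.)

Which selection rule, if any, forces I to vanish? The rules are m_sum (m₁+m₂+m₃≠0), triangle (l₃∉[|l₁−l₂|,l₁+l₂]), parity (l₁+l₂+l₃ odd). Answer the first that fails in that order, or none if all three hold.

parity

m₁+m₂+m₃ = -2 + 3 − 1 = 0  ✓
triangle: |4−3|=1 ≤ l₃=4 ≤ 4+3=7  ✓
parity: l₁+l₂+l₃ = 11 is odd  ✗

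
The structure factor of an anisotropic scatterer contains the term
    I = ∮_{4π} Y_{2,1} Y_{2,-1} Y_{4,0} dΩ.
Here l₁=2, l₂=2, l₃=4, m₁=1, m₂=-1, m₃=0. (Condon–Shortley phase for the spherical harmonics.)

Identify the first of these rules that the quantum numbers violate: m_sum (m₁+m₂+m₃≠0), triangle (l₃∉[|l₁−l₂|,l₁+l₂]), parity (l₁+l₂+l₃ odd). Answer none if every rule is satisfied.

none

azimuthal sum: 1 − 1 + 0 = 0  ✓
0 ≤ 4 ≤ 4 (triangle on l)  ✓
L = 2 + 2 + 4 = 8 (even)  ✓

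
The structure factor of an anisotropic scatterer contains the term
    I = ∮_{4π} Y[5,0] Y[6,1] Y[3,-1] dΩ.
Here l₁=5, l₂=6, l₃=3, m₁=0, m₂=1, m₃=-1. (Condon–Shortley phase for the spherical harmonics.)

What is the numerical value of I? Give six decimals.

Rules hold: Σm=0, L=14 even, 1≤3≤11.
N = 11·13·7 = 1001
Δ = 8!·2!·4!/15! = 1/675675
Racah Σ t=3..5: t=3:−1/8640 t=4:+1/2304 t=5:−1/8640 = 7/34560
⇒ 3j(5 6 3; 0 0 0)² = 7/429, sgn -1
Racah Σ t=3..5: t=3:−1/34560 t=4:+1/3456 t=5:−1/5760 = 1/11520
⇒ 3j(5 6 3; 0 1 -1)² = 2/429, sgn +1
4πI² = N·(3j₀)²·(3jₘ)² = 98/1287
I = -1·√(0.0761461/4π) = -0.07784287

-0.077843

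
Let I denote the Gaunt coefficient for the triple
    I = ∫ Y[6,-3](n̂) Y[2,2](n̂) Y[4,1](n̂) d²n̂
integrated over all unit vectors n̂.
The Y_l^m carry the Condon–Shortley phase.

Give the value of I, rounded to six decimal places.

m-sum 0 ✓  L=12 even ✓  4≤4≤8 ✓
Π(2lᵢ+1) = 13×5×9 = 585
triangle coeff Δ(6,2,4) = 1/6435
Σ_t [2,2]: t=2:+1/2304 = 1/2304
(3j)²=5/143 [(6 2 4; 0 0 0)], sign=+1
Σ_t [4,4]: t=4:+1/17280 = 1/17280
(3j)²=14/715 [(6 2 4; -3 2 1)], sign=-1
⇒ 4πI² = 630/1573
I = (-1)√(630/1573/(4π)) = -0.17852580

-0.178526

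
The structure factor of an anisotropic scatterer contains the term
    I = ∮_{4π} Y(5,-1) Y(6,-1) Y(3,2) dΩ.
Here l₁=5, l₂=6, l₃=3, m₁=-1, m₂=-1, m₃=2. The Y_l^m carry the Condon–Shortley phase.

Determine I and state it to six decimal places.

Checks pass: Σm=0; 14 even; l₃=3∈[1,11].
(2·5+1)(2·6+1)(2·3+1) = 1001
Δ: 8! 2! 4! / 15! → 1/675675
sum: t=3:−1/8640 t=4:+1/2304 t=5:−1/8640 = 7/34560
3j²(5 6 3; 0 0 0) = Δ·Π!·Σ² = 7/429  (sign -1)
sum: t=4:+1/6912 t=5:−1/17280 = 1/11520
3j²(5 6 3; -1 -1 2) = Δ·Π!·Σ² = 2/143  (sign -1)
combine: 4πI² = 1001·7/429·2/143 = 98/429
take √, sign +1: I = 0.13482780

0.134828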